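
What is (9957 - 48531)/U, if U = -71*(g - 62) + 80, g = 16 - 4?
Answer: -6429/605 ≈ -10.626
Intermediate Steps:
g = 12
U = 3630 (U = -71*(12 - 62) + 80 = -71*(-50) + 80 = 3550 + 80 = 3630)
(9957 - 48531)/U = (9957 - 48531)/3630 = -38574*1/3630 = -6429/605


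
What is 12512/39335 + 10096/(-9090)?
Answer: -28339208/35755515 ≈ -0.79258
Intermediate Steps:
12512/39335 + 10096/(-9090) = 12512*(1/39335) + 10096*(-1/9090) = 12512/39335 - 5048/4545 = -28339208/35755515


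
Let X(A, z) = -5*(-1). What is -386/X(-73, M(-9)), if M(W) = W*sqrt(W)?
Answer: -386/5 ≈ -77.200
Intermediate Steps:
M(W) = W**(3/2)
X(A, z) = 5
-386/X(-73, M(-9)) = -386/5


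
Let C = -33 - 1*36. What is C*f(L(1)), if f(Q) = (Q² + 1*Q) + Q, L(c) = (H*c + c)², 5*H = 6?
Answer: -1427679/625 ≈ -2284.3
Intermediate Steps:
H = 6/5 (H = (⅕)*6 = 6/5 ≈ 1.2000)
L(c) = 121*c²/25 (L(c) = (6*c/5 + c)² = (11*c/5)² = 121*c²/25)
f(Q) = Q² + 2*Q (f(Q) = (Q² + Q) + Q = (Q + Q²) + Q = Q² + 2*Q)
C = -69 (C = -33 - 36 = -69)
C*f(L(1)) = -69*(121/25)*1²*(2 + (121/25)*1²) = -69*(121/25)*1*(2 + (121/25)*1) = -8349*(2 + 121/25)/25 = -8349*171/(25*25) = -69*20691/625 = -1427679/625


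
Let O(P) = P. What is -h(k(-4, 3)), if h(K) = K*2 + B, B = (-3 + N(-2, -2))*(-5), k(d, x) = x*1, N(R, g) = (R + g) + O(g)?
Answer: -51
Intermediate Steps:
N(R, g) = R + 2*g (N(R, g) = (R + g) + g = R + 2*g)
k(d, x) = x
B = 45 (B = (-3 + (-2 + 2*(-2)))*(-5) = (-3 + (-2 - 4))*(-5) = (-3 - 6)*(-5) = -9*(-5) = 45)
h(K) = 45 + 2*K (h(K) = K*2 + 45 = 2*K + 45 = 45 + 2*K)
-h(k(-4, 3)) = -(45 + 2*3) = -(45 + 6) = -1*51 = -51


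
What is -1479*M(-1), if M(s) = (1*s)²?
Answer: -1479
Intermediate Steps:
M(s) = s²
-1479*M(-1) = -1479*(-1)² = -1479*1 = -1479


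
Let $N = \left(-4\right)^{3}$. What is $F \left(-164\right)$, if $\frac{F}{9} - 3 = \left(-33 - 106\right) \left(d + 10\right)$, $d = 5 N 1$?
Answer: $-63605268$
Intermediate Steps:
$N = -64$
$d = -320$ ($d = 5 \left(-64\right) 1 = \left(-320\right) 1 = -320$)
$F = 387837$ ($F = 27 + 9 \left(-33 - 106\right) \left(-320 + 10\right) = 27 + 9 \left(\left(-139\right) \left(-310\right)\right) = 27 + 9 \cdot 43090 = 27 + 387810 = 387837$)
$F \left(-164\right) = 387837 \left(-164\right) = -63605268$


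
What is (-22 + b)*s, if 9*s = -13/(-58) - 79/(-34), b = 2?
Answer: -25120/4437 ≈ -5.6615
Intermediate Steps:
s = 1256/4437 (s = (-13/(-58) - 79/(-34))/9 = (-13*(-1/58) - 79*(-1/34))/9 = (13/58 + 79/34)/9 = (⅑)*(1256/493) = 1256/4437 ≈ 0.28307)
(-22 + b)*s = (-22 + 2)*(1256/4437) = -20*1256/4437 = -25120/4437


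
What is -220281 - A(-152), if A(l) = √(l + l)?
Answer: -220281 - 4*I*√19 ≈ -2.2028e+5 - 17.436*I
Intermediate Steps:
A(l) = √2*√l (A(l) = √(2*l) = √2*√l)
-220281 - A(-152) = -220281 - √2*√(-152) = -220281 - √2*2*I*√38 = -220281 - 4*I*√19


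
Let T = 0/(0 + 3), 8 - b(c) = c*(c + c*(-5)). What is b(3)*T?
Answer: 0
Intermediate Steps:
b(c) = 8 + 4*c² (b(c) = 8 - c*(c + c*(-5)) = 8 - c*(c - 5*c) = 8 - c*(-4*c) = 8 - (-4)*c² = 8 + 4*c²)
T = 0 (T = 0/3 = (⅓)*0 = 0)
b(3)*T = (8 + 4*3²)*0 = (8 + 4*9)*0 = (8 + 36)*0 = 44*0 = 0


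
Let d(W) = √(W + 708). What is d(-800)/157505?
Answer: 2*I*√23/157505 ≈ 6.0897e-5*I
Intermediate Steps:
d(W) = √(708 + W)
d(-800)/157505 = √(708 - 800)/157505 = √(-92)*(1/157505) = (2*I*√23)*(1/157505) = 2*I*√23/157505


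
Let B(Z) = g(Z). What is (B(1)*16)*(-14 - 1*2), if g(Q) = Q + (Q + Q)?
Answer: -768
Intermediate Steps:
g(Q) = 3*Q (g(Q) = Q + 2*Q = 3*Q)
B(Z) = 3*Z
(B(1)*16)*(-14 - 1*2) = ((3*1)*16)*(-14 - 1*2) = (3*16)*(-14 - 2) = 48*(-16) = -768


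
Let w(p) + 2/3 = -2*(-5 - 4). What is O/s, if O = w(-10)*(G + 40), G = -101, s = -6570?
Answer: 1586/9855 ≈ 0.16093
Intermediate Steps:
w(p) = 52/3 (w(p) = -2/3 - 2*(-5 - 4) = -2/3 - 2*(-9) = -2/3 + 18 = 52/3)
O = -3172/3 (O = 52*(-101 + 40)/3 = (52/3)*(-61) = -3172/3 ≈ -1057.3)
O/s = -3172/3/(-6570) = -3172/3*(-1/6570) = 1586/9855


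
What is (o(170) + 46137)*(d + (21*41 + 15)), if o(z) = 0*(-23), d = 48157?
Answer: 2262235521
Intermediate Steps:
o(z) = 0
(o(170) + 46137)*(d + (21*41 + 15)) = (0 + 46137)*(48157 + (21*41 + 15)) = 46137*(48157 + (861 + 15)) = 46137*(48157 + 876) = 46137*49033 = 2262235521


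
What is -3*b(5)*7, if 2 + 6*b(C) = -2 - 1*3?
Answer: 49/2 ≈ 24.500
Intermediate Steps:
b(C) = -7/6 (b(C) = -⅓ + (-2 - 1*3)/6 = -⅓ + (-2 - 3)/6 = -⅓ + (⅙)*(-5) = -⅓ - ⅚ = -7/6)
-3*b(5)*7 = -3*(-7/6)*7 = (7/2)*7 = 49/2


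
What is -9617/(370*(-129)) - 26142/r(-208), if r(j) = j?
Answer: 312439499/2481960 ≈ 125.88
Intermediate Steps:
-9617/(370*(-129)) - 26142/r(-208) = -9617/(370*(-129)) - 26142/(-208) = -9617/(-47730) - 26142*(-1/208) = -9617*(-1/47730) + 13071/104 = 9617/47730 + 13071/104 = 312439499/2481960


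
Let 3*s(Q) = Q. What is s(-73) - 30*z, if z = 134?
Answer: -12133/3 ≈ -4044.3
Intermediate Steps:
s(Q) = Q/3
s(-73) - 30*z = (1/3)*(-73) - 30*134 = -73/3 - 1*4020 = -73/3 - 4020 = -12133/3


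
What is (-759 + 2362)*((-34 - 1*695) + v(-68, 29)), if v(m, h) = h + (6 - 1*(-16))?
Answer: -1086834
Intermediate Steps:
v(m, h) = 22 + h (v(m, h) = h + (6 + 16) = h + 22 = 22 + h)
(-759 + 2362)*((-34 - 1*695) + v(-68, 29)) = (-759 + 2362)*((-34 - 1*695) + (22 + 29)) = 1603*((-34 - 695) + 51) = 1603*(-729 + 51) = 1603*(-678) = -1086834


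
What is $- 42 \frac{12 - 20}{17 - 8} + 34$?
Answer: $\frac{214}{3} \approx 71.333$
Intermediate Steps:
$- 42 \frac{12 - 20}{17 - 8} + 34 = - 42 \left(- \frac{8}{9}\right) + 34 = - 42 \left(\left(-8\right) \frac{1}{9}\right) + 34 = \left(-42\right) \left(- \frac{8}{9}\right) + 34 = \frac{112}{3} + 34 = \frac{214}{3}$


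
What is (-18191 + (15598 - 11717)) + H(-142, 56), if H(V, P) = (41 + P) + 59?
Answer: -14154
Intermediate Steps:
H(V, P) = 100 + P
(-18191 + (15598 - 11717)) + H(-142, 56) = (-18191 + (15598 - 11717)) + (100 + 56) = (-18191 + 3881) + 156 = -14310 + 156 = -14154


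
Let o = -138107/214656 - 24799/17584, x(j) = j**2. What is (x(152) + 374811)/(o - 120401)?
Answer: -93870911621760/28403916447521 ≈ -3.3049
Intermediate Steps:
o = -484482977/235906944 (o = -138107*1/214656 - 24799*1/17584 = -138107/214656 - 24799/17584 = -484482977/235906944 ≈ -2.0537)
(x(152) + 374811)/(o - 120401) = (152**2 + 374811)/(-484482977/235906944 - 120401) = (23104 + 374811)/(-28403916447521/235906944) = 397915*(-235906944/28403916447521) = -93870911621760/28403916447521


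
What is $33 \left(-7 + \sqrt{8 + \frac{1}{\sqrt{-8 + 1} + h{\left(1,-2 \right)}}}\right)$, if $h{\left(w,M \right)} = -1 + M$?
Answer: $-231 + 33 \sqrt{\frac{23 - 8 i \sqrt{7}}{3 - i \sqrt{7}}} \approx -138.76 - 0.9761 i$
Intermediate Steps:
$33 \left(-7 + \sqrt{8 + \frac{1}{\sqrt{-8 + 1} + h{\left(1,-2 \right)}}}\right) = 33 \left(-7 + \sqrt{8 + \frac{1}{\sqrt{-8 + 1} - 3}}\right) = 33 \left(-7 + \sqrt{8 + \frac{1}{\sqrt{-7} - 3}}\right) = 33 \left(-7 + \sqrt{8 + \frac{1}{i \sqrt{7} - 3}}\right) = 33 \left(-7 + \sqrt{8 + \frac{1}{-3 + i \sqrt{7}}}\right) = -231 + 33 \sqrt{8 + \frac{1}{-3 + i \sqrt{7}}}$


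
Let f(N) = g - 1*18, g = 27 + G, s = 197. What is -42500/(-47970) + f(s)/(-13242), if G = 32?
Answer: 18693941/21173958 ≈ 0.88287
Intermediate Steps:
g = 59 (g = 27 + 32 = 59)
f(N) = 41 (f(N) = 59 - 1*18 = 59 - 18 = 41)
-42500/(-47970) + f(s)/(-13242) = -42500/(-47970) + 41/(-13242) = -42500*(-1/47970) + 41*(-1/13242) = 4250/4797 - 41/13242 = 18693941/21173958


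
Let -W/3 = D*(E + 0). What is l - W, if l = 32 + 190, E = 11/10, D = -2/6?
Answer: 2209/10 ≈ 220.90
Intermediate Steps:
D = -1/3 (D = -2*1/6 = -1/3 ≈ -0.33333)
E = 11/10 (E = 11*(1/10) = 11/10 ≈ 1.1000)
l = 222
W = 11/10 (W = -(-1)*(11/10 + 0) = -(-1)*11/10 = -3*(-11/30) = 11/10 ≈ 1.1000)
l - W = 222 - 1*11/10 = 222 - 11/10 = 2209/10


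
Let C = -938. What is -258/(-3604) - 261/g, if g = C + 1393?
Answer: -411627/819910 ≈ -0.50204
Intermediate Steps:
g = 455 (g = -938 + 1393 = 455)
-258/(-3604) - 261/g = -258/(-3604) - 261/455 = -258*(-1/3604) - 261*1/455 = 129/1802 - 261/455 = -411627/819910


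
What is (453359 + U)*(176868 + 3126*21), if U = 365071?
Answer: 198480733020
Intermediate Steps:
(453359 + U)*(176868 + 3126*21) = (453359 + 365071)*(176868 + 3126*21) = 818430*(176868 + 65646) = 818430*242514 = 198480733020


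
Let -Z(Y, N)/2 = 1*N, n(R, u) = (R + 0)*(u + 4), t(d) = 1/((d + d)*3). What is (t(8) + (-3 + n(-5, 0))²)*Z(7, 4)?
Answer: -25393/6 ≈ -4232.2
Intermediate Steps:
t(d) = 1/(6*d) (t(d) = (⅓)/(2*d) = (1/(2*d))*(⅓) = 1/(6*d))
n(R, u) = R*(4 + u)
Z(Y, N) = -2*N
(t(8) + (-3 + n(-5, 0))²)*Z(7, 4) = ((⅙)/8 + (-3 - 5*(4 + 0))²)*(-2*4) = ((⅙)*(⅛) + (-3 - 5*4)²)*(-8) = (1/48 + (-3 - 20)²)*(-8) = (1/48 + (-23)²)*(-8) = (1/48 + 529)*(-8) = (25393/48)*(-8) = -25393/6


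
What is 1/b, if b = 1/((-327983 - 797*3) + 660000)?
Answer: 329626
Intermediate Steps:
b = 1/329626 (b = 1/((-327983 - 1*2391) + 660000) = 1/((-327983 - 2391) + 660000) = 1/(-330374 + 660000) = 1/329626 ≈ 3.0337e-6)
1/b = 1/(1/329626) = 329626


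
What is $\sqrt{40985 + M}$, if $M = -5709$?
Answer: $2 \sqrt{8819} \approx 187.82$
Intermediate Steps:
$\sqrt{40985 + M} = \sqrt{40985 - 5709} = \sqrt{35276} = 2 \sqrt{8819}$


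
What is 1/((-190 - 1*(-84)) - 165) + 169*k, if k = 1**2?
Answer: 45798/271 ≈ 169.00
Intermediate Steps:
k = 1
1/((-190 - 1*(-84)) - 165) + 169*k = 1/((-190 - 1*(-84)) - 165) + 169*1 = 1/((-190 + 84) - 165) + 169 = 1/(-106 - 165) + 169 = 1/(-271) + 169 = -1/271 + 169 = 45798/271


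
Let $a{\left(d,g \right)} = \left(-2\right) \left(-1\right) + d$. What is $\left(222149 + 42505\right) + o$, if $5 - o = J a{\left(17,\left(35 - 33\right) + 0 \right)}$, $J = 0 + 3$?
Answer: $264602$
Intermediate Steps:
$J = 3$
$a{\left(d,g \right)} = 2 + d$
$o = -52$ ($o = 5 - 3 \left(2 + 17\right) = 5 - 3 \cdot 19 = 5 - 57 = -52$)
$\left(222149 + 42505\right) + o = \left(222149 + 42505\right) - 52 = 264654 - 52 = 264602$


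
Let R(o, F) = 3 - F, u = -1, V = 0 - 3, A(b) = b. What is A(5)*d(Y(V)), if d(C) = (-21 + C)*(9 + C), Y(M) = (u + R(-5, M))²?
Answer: 680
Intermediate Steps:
V = -3
Y(M) = (2 - M)² (Y(M) = (-1 + (3 - M))² = (2 - M)²)
A(5)*d(Y(V)) = 5*(-189 + ((-2 - 3)²)² - 12*(-2 - 3)²) = 5*(-189 + ((-5)²)² - 12*(-5)²) = 5*(-189 + 25² - 12*25) = 5*(-189 + 625 - 300) = 5*136 = 680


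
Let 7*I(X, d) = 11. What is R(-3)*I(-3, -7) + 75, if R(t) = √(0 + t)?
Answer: 75 + 11*I*√3/7 ≈ 75.0 + 2.7218*I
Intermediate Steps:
R(t) = √t
I(X, d) = 11/7 (I(X, d) = (⅐)*11 = 11/7)
R(-3)*I(-3, -7) + 75 = √(-3)*(11/7) + 75 = (I*√3)*(11/7) + 75 = 11*I*√3/7 + 75 = 75 + 11*I*√3/7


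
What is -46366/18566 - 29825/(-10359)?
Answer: 36712778/96162597 ≈ 0.38178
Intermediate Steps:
-46366/18566 - 29825/(-10359) = -46366*1/18566 - 29825*(-1/10359) = -23183/9283 + 29825/10359 = 36712778/96162597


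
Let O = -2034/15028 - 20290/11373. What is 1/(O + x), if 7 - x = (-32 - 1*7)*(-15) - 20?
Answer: -5026866/2814639781 ≈ -0.0017860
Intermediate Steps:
x = -558 (x = 7 - ((-32 - 1*7)*(-15) - 20) = 7 - ((-32 - 7)*(-15) - 20) = 7 - (-39*(-15) - 20) = 7 - (585 - 20) = 7 - 1*565 = 7 - 565 = -558)
O = -9648553/5026866 (O = -2034*1/15028 - 20290*1/11373 = -1017/7514 - 20290/11373 = -9648553/5026866 ≈ -1.9194)
1/(O + x) = 1/(-9648553/5026866 - 558) = 1/(-2814639781/5026866) = -5026866/2814639781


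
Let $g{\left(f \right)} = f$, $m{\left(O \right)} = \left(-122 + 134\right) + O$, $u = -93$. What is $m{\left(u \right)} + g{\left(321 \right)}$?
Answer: $240$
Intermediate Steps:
$m{\left(O \right)} = 12 + O$
$m{\left(u \right)} + g{\left(321 \right)} = \left(12 - 93\right) + 321 = -81 + 321 = 240$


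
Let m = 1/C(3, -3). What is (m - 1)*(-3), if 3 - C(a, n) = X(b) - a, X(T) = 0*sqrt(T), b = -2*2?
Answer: 5/2 ≈ 2.5000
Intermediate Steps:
b = -4
X(T) = 0
C(a, n) = 3 + a (C(a, n) = 3 - (0 - a) = 3 - (-1)*a = 3 + a)
m = 1/6 (m = 1/(3 + 3) = 1/6 ≈ 0.16667)
(m - 1)*(-3) = (1/6 - 1)*(-3) = -5/6*(-3) = 5/2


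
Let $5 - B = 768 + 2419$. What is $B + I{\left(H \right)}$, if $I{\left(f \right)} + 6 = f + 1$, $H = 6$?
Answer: $-3181$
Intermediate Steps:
$I{\left(f \right)} = -5 + f$ ($I{\left(f \right)} = -6 + \left(f + 1\right) = -6 + \left(1 + f\right) = -5 + f$)
$B = -3182$ ($B = 5 - \left(768 + 2419\right) = 5 - 3187 = -3182$)
$B + I{\left(H \right)} = -3182 + \left(-5 + 6\right) = -3182 + 1 = -3181$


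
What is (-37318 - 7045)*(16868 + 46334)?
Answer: -2803830326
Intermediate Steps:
(-37318 - 7045)*(16868 + 46334) = -44363*63202 = -2803830326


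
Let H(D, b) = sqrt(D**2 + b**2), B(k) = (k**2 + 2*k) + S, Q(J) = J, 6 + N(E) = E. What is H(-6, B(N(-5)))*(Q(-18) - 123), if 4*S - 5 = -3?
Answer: -141*sqrt(39745)/2 ≈ -14055.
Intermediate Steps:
S = 1/2 (S = 5/4 + (1/4)*(-3) = 5/4 - 3/4 = 1/2 ≈ 0.50000)
N(E) = -6 + E
B(k) = 1/2 + k**2 + 2*k (B(k) = (k**2 + 2*k) + 1/2 = 1/2 + k**2 + 2*k)
H(-6, B(N(-5)))*(Q(-18) - 123) = sqrt((-6)**2 + (1/2 + (-6 - 5)**2 + 2*(-6 - 5))**2)*(-18 - 123) = sqrt(36 + (1/2 + (-11)**2 + 2*(-11))**2)*(-141) = sqrt(36 + (1/2 + 121 - 22)**2)*(-141) = sqrt(36 + (199/2)**2)*(-141) = sqrt(36 + 39601/4)*(-141) = sqrt(39745/4)*(-141) = (sqrt(39745)/2)*(-141) = -141*sqrt(39745)/2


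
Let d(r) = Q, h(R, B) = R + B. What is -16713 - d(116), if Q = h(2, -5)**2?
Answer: -16722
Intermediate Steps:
h(R, B) = B + R
Q = 9 (Q = (-5 + 2)**2 = (-3)**2 = 9)
d(r) = 9
-16713 - d(116) = -16713 - 1*9 = -16713 - 9 = -16722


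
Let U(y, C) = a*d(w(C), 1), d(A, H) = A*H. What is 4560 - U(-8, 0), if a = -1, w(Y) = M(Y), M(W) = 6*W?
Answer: 4560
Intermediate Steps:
w(Y) = 6*Y
U(y, C) = -6*C
4560 - U(-8, 0) = 4560 - (-6)*0 = 4560 - 1*0 = 4560 + 0 = 4560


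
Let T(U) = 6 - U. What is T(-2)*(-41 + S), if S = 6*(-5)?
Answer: -568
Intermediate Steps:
S = -30
T(-2)*(-41 + S) = (6 - 1*(-2))*(-41 - 30) = (6 + 2)*(-71) = 8*(-71) = -568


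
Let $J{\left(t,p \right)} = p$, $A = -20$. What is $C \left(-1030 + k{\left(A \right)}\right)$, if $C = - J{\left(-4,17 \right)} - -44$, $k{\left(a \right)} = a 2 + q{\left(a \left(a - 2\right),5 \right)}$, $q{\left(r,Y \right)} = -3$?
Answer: $-28971$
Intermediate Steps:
$k{\left(a \right)} = -3 + 2 a$ ($k{\left(a \right)} = a 2 - 3 = 2 a - 3 = -3 + 2 a$)
$C = 27$ ($C = \left(-1\right) 17 - -44 = -17 + 44 = 27$)
$C \left(-1030 + k{\left(A \right)}\right) = 27 \left(-1030 + \left(-3 + 2 \left(-20\right)\right)\right) = 27 \left(-1030 - 43\right) = 27 \left(-1073\right) = -28971$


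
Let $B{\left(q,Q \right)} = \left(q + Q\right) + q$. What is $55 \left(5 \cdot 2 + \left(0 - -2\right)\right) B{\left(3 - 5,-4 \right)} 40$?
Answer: $-211200$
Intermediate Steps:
$B{\left(q,Q \right)} = Q + 2 q$ ($B{\left(q,Q \right)} = \left(Q + q\right) + q = Q + 2 q$)
$55 \left(5 \cdot 2 + \left(0 - -2\right)\right) B{\left(3 - 5,-4 \right)} 40 = 55 \left(5 \cdot 2 + \left(0 - -2\right)\right) \left(-4 + 2 \left(3 - 5\right)\right) 40 = 55 \left(10 + \left(0 + 2\right)\right) \left(-4 + 2 \left(3 - 5\right)\right) 40 = 55 \left(10 + 2\right) \left(-4 + 2 \left(-2\right)\right) 40 = 55 \cdot 12 \left(-4 - 4\right) 40 = 55 \cdot 12 \left(-8\right) 40 = 55 \left(-96\right) 40 = \left(-5280\right) 40 = -211200$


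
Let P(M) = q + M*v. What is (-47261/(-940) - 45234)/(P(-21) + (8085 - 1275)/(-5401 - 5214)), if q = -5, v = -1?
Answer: -90169539977/30649640 ≈ -2941.9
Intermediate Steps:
P(M) = -5 - M (P(M) = -5 + M*(-1) = -5 - M)
(-47261/(-940) - 45234)/(P(-21) + (8085 - 1275)/(-5401 - 5214)) = (-47261/(-940) - 45234)/((-5 - 1*(-21)) + (8085 - 1275)/(-5401 - 5214)) = (-47261*(-1/940) - 45234)/((-5 + 21) + 6810/(-10615)) = (47261/940 - 45234)/(16 + 6810*(-1/10615)) = -42472699/(940*(16 - 1362/2123)) = -42472699/(940*32606/2123) = -42472699/940*2123/32606 = -90169539977/30649640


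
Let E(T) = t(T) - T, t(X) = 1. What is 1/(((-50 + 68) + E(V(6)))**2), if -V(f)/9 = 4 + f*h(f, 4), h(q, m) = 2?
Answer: 1/26569 ≈ 3.7638e-5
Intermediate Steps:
V(f) = -36 - 18*f (V(f) = -9*(4 + f*2) = -9*(4 + 2*f) = -36 - 18*f)
E(T) = 1 - T
1/(((-50 + 68) + E(V(6)))**2) = 1/(((-50 + 68) + (1 - (-36 - 18*6)))**2) = 1/((18 + (1 - (-36 - 108)))**2) = 1/((18 + (1 - 1*(-144)))**2) = 1/((18 + (1 + 144))**2) = 1/((18 + 145)**2) = 1/(163**2) = 1/26569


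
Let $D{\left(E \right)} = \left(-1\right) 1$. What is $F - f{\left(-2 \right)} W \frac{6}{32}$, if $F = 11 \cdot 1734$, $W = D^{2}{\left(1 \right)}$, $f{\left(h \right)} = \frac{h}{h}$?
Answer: $\frac{305181}{16} \approx 19074.0$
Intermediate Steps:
$D{\left(E \right)} = -1$
$f{\left(h \right)} = 1$
$W = 1$ ($W = \left(-1\right)^{2} = 1$)
$F = 19074$
$F - f{\left(-2 \right)} W \frac{6}{32} = 19074 - 1 \cdot 1 \cdot \frac{6}{32} = 19074 - 1 \cdot 6 \cdot \frac{1}{32} = 19074 - 1 \cdot \frac{3}{16} = 19074 - \frac{3}{16} = \frac{305181}{16}$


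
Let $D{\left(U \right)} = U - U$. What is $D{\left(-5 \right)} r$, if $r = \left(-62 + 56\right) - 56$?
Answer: $0$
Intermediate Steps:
$D{\left(U \right)} = 0$
$r = -62$ ($r = -6 - 56 = -62$)
$D{\left(-5 \right)} r = 0 \left(-62\right) = 0$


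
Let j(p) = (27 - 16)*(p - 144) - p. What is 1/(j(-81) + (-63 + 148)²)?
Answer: 1/4831 ≈ 0.00020700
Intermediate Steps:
j(p) = -1584 + 10*p (j(p) = 11*(-144 + p) - p = (-1584 + 11*p) - p = -1584 + 10*p)
1/(j(-81) + (-63 + 148)²) = 1/((-1584 + 10*(-81)) + (-63 + 148)²) = 1/((-1584 - 810) + 85²) = 1/(-2394 + 7225) = 1/4831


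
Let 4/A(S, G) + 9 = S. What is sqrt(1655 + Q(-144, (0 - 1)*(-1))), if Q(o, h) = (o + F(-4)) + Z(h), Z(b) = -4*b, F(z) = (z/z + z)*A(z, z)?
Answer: sqrt(254839)/13 ≈ 38.832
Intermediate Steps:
A(S, G) = 4/(-9 + S)
F(z) = 4*(1 + z)/(-9 + z) (F(z) = (z/z + z)*(4/(-9 + z)) = (1 + z)*(4/(-9 + z)) = 4*(1 + z)/(-9 + z))
Q(o, h) = 12/13 + o - 4*h (Q(o, h) = (o + 4*(1 - 4)/(-9 - 4)) - 4*h = (o + 4*(-3)/(-13)) - 4*h = (o + 4*(-1/13)*(-3)) - 4*h = (o + 12/13) - 4*h = (12/13 + o) - 4*h = 12/13 + o - 4*h)
sqrt(1655 + Q(-144, (0 - 1)*(-1))) = sqrt(1655 + (12/13 - 144 - 4*(0 - 1)*(-1))) = sqrt(1655 + (12/13 - 144 - (-4)*(-1))) = sqrt(1655 + (12/13 - 144 - 4*1)) = sqrt(1655 + (12/13 - 144 - 4)) = sqrt(1655 - 1912/13) = sqrt(19603/13) = sqrt(254839)/13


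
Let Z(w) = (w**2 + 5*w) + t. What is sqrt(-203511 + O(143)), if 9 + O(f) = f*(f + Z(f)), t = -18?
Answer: sqrt(2840807) ≈ 1685.5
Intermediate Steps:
Z(w) = -18 + w**2 + 5*w (Z(w) = (w**2 + 5*w) - 18 = -18 + w**2 + 5*w)
O(f) = -9 + f*(-18 + f**2 + 6*f) (O(f) = -9 + f*(f + (-18 + f**2 + 5*f)) = -9 + f*(-18 + f**2 + 6*f))
sqrt(-203511 + O(143)) = sqrt(-203511 + (-9 + 143**3 - 18*143 + 6*143**2)) = sqrt(-203511 + (-9 + 2924207 - 2574 + 6*20449)) = sqrt(-203511 + (-9 + 2924207 - 2574 + 122694)) = sqrt(-203511 + 3044318) = sqrt(2840807)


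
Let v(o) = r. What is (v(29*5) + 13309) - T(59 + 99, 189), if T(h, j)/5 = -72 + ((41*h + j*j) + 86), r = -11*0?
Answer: -197756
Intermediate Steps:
r = 0
T(h, j) = 70 + 5*j² + 205*h (T(h, j) = 5*(-72 + ((41*h + j*j) + 86)) = 5*(-72 + ((41*h + j²) + 86)) = 5*(-72 + ((j² + 41*h) + 86)) = 5*(-72 + (86 + j² + 41*h)) = 5*(14 + j² + 41*h) = 70 + 5*j² + 205*h)
v(o) = 0
(v(29*5) + 13309) - T(59 + 99, 189) = (0 + 13309) - (70 + 5*189² + 205*(59 + 99)) = 13309 - (70 + 5*35721 + 205*158) = 13309 - (70 + 178605 + 32390) = 13309 - 1*211065 = 13309 - 211065 = -197756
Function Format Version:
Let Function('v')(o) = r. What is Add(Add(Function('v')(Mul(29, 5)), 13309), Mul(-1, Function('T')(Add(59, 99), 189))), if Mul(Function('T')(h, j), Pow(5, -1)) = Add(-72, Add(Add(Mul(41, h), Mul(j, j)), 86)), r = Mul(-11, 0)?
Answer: -197756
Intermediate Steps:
r = 0
Function('T')(h, j) = Add(70, Mul(5, Pow(j, 2)), Mul(205, h)) (Function('T')(h, j) = Mul(5, Add(-72, Add(Add(Mul(41, h), Mul(j, j)), 86))) = Mul(5, Add(-72, Add(Add(Mul(41, h), Pow(j, 2)), 86))) = Mul(5, Add(-72, Add(Add(Pow(j, 2), Mul(41, h)), 86))) = Mul(5, Add(-72, Add(86, Pow(j, 2), Mul(41, h)))) = Mul(5, Add(14, Pow(j, 2), Mul(41, h))) = Add(70, Mul(5, Pow(j, 2)), Mul(205, h)))
Function('v')(o) = 0
Add(Add(Function('v')(Mul(29, 5)), 13309), Mul(-1, Function('T')(Add(59, 99), 189))) = Add(Add(0, 13309), Mul(-1, Add(70, Mul(5, Pow(189, 2)), Mul(205, Add(59, 99))))) = Add(13309, Mul(-1, Add(70, Mul(5, 35721), Mul(205, 158)))) = Add(13309, Mul(-1, Add(70, 178605, 32390))) = Add(13309, Mul(-1, 211065)) = Add(13309, -211065) = -197756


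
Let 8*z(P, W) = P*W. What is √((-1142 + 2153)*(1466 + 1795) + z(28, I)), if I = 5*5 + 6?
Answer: √13187918/2 ≈ 1815.8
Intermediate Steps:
I = 31 (I = 25 + 6 = 31)
z(P, W) = P*W/8 (z(P, W) = (P*W)/8 = P*W/8)
√((-1142 + 2153)*(1466 + 1795) + z(28, I)) = √((-1142 + 2153)*(1466 + 1795) + (⅛)*28*31) = √(1011*3261 + 217/2) = √(3296871 + 217/2) = √(6593959/2) = √13187918/2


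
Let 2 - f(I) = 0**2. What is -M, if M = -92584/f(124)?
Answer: 46292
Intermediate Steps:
f(I) = 2 (f(I) = 2 - 1*0**2 = 2 - 1*0 = 2 + 0 = 2)
M = -46292 (M = -92584/2 = -92584*1/2 = -46292)
-M = -1*(-46292) = 46292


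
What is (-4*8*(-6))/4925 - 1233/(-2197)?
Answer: 6494349/10820225 ≈ 0.60020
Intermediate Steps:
(-4*8*(-6))/4925 - 1233/(-2197) = -32*(-6)*(1/4925) - 1233*(-1/2197) = 192*(1/4925) + 1233/2197 = 192/4925 + 1233/2197 = 6494349/10820225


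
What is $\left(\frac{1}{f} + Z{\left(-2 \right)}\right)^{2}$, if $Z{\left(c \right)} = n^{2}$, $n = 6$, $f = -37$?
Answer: $\frac{1771561}{1369} \approx 1294.1$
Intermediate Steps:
$Z{\left(c \right)} = 36$ ($Z{\left(c \right)} = 6^{2} = 36$)
$\left(\frac{1}{f} + Z{\left(-2 \right)}\right)^{2} = \left(\frac{1}{-37} + 36\right)^{2} = \left(- \frac{1}{37} + 36\right)^{2} = \left(\frac{1331}{37}\right)^{2} = \frac{1771561}{1369}$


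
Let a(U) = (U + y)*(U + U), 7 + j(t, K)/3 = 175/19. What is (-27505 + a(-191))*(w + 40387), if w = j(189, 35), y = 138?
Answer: -5571130061/19 ≈ -2.9322e+8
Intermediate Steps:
j(t, K) = 126/19 (j(t, K) = -21 + 3*(175/19) = -21 + 525/19 = 126/19)
w = 126/19 ≈ 6.6316
a(U) = 2*U*(138 + U) (a(U) = (U + 138)*(U + U) = (138 + U)*(2*U) = 2*U*(138 + U))
(-27505 + a(-191))*(w + 40387) = (-27505 + 2*(-191)*(138 - 191))*(126/19 + 40387) = (-27505 + 2*(-191)*(-53))*(767479/19) = (-27505 + 20246)*(767479/19) = -7259*767479/19 = -5571130061/19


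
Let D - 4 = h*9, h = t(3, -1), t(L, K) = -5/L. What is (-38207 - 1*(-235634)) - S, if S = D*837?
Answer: 206634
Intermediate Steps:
h = -5/3 ≈ -1.6667
D = -11 (D = 4 - 5/3*9 = 4 - 15 = -11)
S = -9207 (S = -11*837 = -9207)
(-38207 - 1*(-235634)) - S = (-38207 - 1*(-235634)) - 1*(-9207) = (-38207 + 235634) + 9207 = 197427 + 9207 = 206634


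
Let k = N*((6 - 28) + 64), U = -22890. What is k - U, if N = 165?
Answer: 29820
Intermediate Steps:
k = 6930 (k = 165*((6 - 28) + 64) = 165*(-22 + 64) = 165*42 = 6930)
k - U = 6930 - 1*(-22890) = 6930 + 22890 = 29820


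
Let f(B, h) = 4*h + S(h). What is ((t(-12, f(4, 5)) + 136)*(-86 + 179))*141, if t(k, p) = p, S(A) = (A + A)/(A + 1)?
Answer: 2067483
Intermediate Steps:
S(A) = 2*A/(1 + A) (S(A) = (2*A)/(1 + A) = 2*A/(1 + A))
f(B, h) = 4*h + 2*h/(1 + h)
((t(-12, f(4, 5)) + 136)*(-86 + 179))*141 = ((2*5*(3 + 2*5)/(1 + 5) + 136)*(-86 + 179))*141 = ((2*5*(3 + 10)/6 + 136)*93)*141 = ((2*5*(⅙)*13 + 136)*93)*141 = ((65/3 + 136)*93)*141 = ((473/3)*93)*141 = 14663*141 = 2067483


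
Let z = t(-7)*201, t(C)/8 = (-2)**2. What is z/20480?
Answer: 201/640 ≈ 0.31406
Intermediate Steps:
t(C) = 32 (t(C) = 8*(-2)**2 = 8*4 = 32)
z = 6432 (z = 32*201 = 6432)
z/20480 = 6432/20480 = 6432*(1/20480) = 201/640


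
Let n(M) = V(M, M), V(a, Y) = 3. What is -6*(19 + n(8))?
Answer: -132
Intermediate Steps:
n(M) = 3
-6*(19 + n(8)) = -6*(19 + 3) = -6*22 = -132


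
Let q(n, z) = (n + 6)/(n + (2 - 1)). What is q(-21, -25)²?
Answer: 9/16 ≈ 0.56250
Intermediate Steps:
q(n, z) = (6 + n)/(1 + n) (q(n, z) = (6 + n)/(n + 1) = (6 + n)/(1 + n))
q(-21, -25)² = ((6 - 21)/(1 - 21))² = (-15/(-20))² = (-1/20*(-15))² = (¾)² = 9/16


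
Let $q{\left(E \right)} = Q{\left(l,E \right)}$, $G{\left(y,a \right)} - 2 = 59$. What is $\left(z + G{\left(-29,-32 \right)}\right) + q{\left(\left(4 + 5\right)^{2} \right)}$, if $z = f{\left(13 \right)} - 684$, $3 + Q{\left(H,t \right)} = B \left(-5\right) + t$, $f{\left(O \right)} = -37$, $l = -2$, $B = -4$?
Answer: $-562$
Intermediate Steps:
$G{\left(y,a \right)} = 61$ ($G{\left(y,a \right)} = 2 + 59 = 61$)
$Q{\left(H,t \right)} = 17 + t$ ($Q{\left(H,t \right)} = -3 + \left(\left(-4\right) \left(-5\right) + t\right) = -3 + \left(20 + t\right) = 17 + t$)
$q{\left(E \right)} = 17 + E$
$z = -721$ ($z = -37 - 684 = -721$)
$\left(z + G{\left(-29,-32 \right)}\right) + q{\left(\left(4 + 5\right)^{2} \right)} = \left(-721 + 61\right) + \left(17 + \left(4 + 5\right)^{2}\right) = -660 + \left(17 + 9^{2}\right) = -660 + \left(17 + 81\right) = -660 + 98 = -562$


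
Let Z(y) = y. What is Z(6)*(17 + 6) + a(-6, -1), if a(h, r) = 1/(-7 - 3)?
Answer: 1379/10 ≈ 137.90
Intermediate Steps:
a(h, r) = -⅒ (a(h, r) = 1/(-10) = -⅒)
Z(6)*(17 + 6) + a(-6, -1) = 6*(17 + 6) - ⅒ = 6*23 - ⅒ = 138 - ⅒ = 1379/10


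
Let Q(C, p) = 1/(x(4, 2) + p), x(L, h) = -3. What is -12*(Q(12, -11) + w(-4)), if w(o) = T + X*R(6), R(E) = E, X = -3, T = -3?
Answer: 1770/7 ≈ 252.86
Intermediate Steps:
Q(C, p) = 1/(-3 + p)
w(o) = -21 (w(o) = -3 - 3*6 = -3 - 18 = -21)
-12*(Q(12, -11) + w(-4)) = -12*(1/(-3 - 11) - 21) = -12*(1/(-14) - 21) = -12*(-1/14 - 21) = -12*(-295/14) = 1770/7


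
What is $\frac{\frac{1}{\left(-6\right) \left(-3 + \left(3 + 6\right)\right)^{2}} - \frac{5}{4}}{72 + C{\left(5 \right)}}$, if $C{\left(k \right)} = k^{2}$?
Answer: $- \frac{271}{20952} \approx -0.012934$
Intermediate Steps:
$\frac{\frac{1}{\left(-6\right) \left(-3 + \left(3 + 6\right)\right)^{2}} - \frac{5}{4}}{72 + C{\left(5 \right)}} = \frac{\frac{1}{\left(-6\right) \left(-3 + \left(3 + 6\right)\right)^{2}} - \frac{5}{4}}{72 + 5^{2}} = \frac{- \frac{1}{6 \left(-3 + 9\right)^{2}} - \frac{5}{4}}{72 + 25} = \frac{- \frac{1}{6 \cdot 6^{2}} - \frac{5}{4}}{97} = \frac{- \frac{1}{6 \cdot 36} - \frac{5}{4}}{97} = \frac{\left(- \frac{1}{6}\right) \frac{1}{36} - \frac{5}{4}}{97} = \frac{- \frac{1}{216} - \frac{5}{4}}{97} = \frac{1}{97} \left(- \frac{271}{216}\right) = - \frac{271}{20952}$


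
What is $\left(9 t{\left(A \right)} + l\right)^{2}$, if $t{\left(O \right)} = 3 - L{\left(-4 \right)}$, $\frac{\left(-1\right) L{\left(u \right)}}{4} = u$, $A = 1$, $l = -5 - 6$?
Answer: $16384$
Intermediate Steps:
$l = -11$ ($l = -5 - 6 = -11$)
$L{\left(u \right)} = - 4 u$
$t{\left(O \right)} = -13$ ($t{\left(O \right)} = 3 - \left(-4\right) \left(-4\right) = 3 - 16 = -13$)
$\left(9 t{\left(A \right)} + l\right)^{2} = \left(9 \left(-13\right) - 11\right)^{2} = \left(-117 - 11\right)^{2} = \left(-128\right)^{2} = 16384$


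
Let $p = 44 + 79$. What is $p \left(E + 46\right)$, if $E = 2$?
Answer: $5904$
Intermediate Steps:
$p = 123$
$p \left(E + 46\right) = 123 \left(2 + 46\right) = 123 \cdot 48 = 5904$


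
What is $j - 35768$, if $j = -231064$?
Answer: $-266832$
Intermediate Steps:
$j - 35768 = -231064 - 35768 = -266832$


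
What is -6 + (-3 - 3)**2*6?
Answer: 210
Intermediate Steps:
-6 + (-3 - 3)**2*6 = -6 + (-6)**2*6 = -6 + 36*6 = -6 + 216 = 210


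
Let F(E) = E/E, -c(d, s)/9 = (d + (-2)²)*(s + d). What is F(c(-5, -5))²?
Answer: 1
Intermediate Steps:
c(d, s) = -9*(4 + d)*(d + s) (c(d, s) = -9*(d + (-2)²)*(s + d) = -9*(d + 4)*(d + s) = -9*(4 + d)*(d + s))
F(E) = 1
F(c(-5, -5))² = 1² = 1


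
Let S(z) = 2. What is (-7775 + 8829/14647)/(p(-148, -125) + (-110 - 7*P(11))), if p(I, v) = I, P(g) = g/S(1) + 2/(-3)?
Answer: 683229576/25646897 ≈ 26.640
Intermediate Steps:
P(g) = -⅔ + g/2 (P(g) = g/2 + 2/(-3) = g*(½) + 2*(-⅓) = g/2 - ⅔ = -⅔ + g/2)
(-7775 + 8829/14647)/(p(-148, -125) + (-110 - 7*P(11))) = (-7775 + 8829/14647)/(-148 + (-110 - 7*(-⅔ + (½)*11))) = (-7775 + 8829*(1/14647))/(-148 + (-110 - 7*(-⅔ + 11/2))) = (-7775 + 8829/14647)/(-148 + (-110 - 7*29/6)) = -113871596/(14647*(-148 + (-110 - 203/6))) = -113871596/(14647*(-148 - 863/6)) = -113871596/(14647*(-1751/6)) = -113871596/14647*(-6/1751) = 683229576/25646897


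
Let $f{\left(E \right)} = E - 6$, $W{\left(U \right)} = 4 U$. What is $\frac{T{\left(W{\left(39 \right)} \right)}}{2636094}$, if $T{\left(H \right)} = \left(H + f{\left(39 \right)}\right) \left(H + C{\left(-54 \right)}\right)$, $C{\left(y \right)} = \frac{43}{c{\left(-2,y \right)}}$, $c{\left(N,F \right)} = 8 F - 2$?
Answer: $\frac{608949}{54479276} \approx 0.011178$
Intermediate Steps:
$c{\left(N,F \right)} = -2 + 8 F$
$f{\left(E \right)} = -6 + E$ ($f{\left(E \right)} = E - 6 = -6 + E$)
$C{\left(y \right)} = \frac{43}{-2 + 8 y}$
$T{\left(H \right)} = \left(33 + H\right) \left(- \frac{43}{434} + H\right)$ ($T{\left(H \right)} = \left(H + \left(-6 + 39\right)\right) \left(H + \frac{43}{2 \left(-1 + 4 \left(-54\right)\right)}\right) = \left(H + 33\right) \left(H + \frac{43}{2 \left(-1 - 216\right)}\right) = \left(33 + H\right) \left(H + \frac{43}{2 \left(-217\right)}\right) = \left(33 + H\right) \left(H + \frac{43}{2} \left(- \frac{1}{217}\right)\right) = \left(33 + H\right) \left(H - \frac{43}{434}\right) = \left(33 + H\right) \left(- \frac{43}{434} + H\right)$)
$\frac{T{\left(W{\left(39 \right)} \right)}}{2636094} = \frac{- \frac{1419}{434} + \left(4 \cdot 39\right)^{2} + \frac{14279 \cdot 4 \cdot 39}{434}}{2636094} = \left(- \frac{1419}{434} + 156^{2} + \frac{14279}{434} \cdot 156\right) \frac{1}{2636094} = \left(- \frac{1419}{434} + 24336 + \frac{1113762}{217}\right) \frac{1}{2636094} = \frac{1826847}{62} \cdot \frac{1}{2636094} = \frac{608949}{54479276}$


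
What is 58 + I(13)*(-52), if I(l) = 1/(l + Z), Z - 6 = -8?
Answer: 586/11 ≈ 53.273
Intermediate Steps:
Z = -2 (Z = 6 - 8 = -2)
I(l) = 1/(-2 + l) (I(l) = 1/(l - 2) = 1/(-2 + l))
58 + I(13)*(-52) = 58 - 52/(-2 + 13) = 58 - 52/11 = 586/11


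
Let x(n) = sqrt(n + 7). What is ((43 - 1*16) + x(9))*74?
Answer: 2294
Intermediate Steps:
x(n) = sqrt(7 + n)
((43 - 1*16) + x(9))*74 = ((43 - 1*16) + sqrt(7 + 9))*74 = ((43 - 16) + sqrt(16))*74 = (27 + 4)*74 = 31*74 = 2294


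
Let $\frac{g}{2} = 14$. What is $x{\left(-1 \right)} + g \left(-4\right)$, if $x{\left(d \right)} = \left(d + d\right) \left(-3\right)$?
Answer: $-106$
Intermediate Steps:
$g = 28$ ($g = 2 \cdot 14 = 28$)
$x{\left(d \right)} = - 6 d$ ($x{\left(d \right)} = 2 d \left(-3\right) = - 6 d$)
$x{\left(-1 \right)} + g \left(-4\right) = \left(-6\right) \left(-1\right) + 28 \left(-4\right) = 6 - 112 = -106$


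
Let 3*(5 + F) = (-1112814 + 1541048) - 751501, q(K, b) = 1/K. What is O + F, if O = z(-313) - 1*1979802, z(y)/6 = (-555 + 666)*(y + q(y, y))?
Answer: -2155965404/939 ≈ -2.2960e+6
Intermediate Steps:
z(y) = 666*y + 666/y (z(y) = 6*((-555 + 666)*(y + 1/y)) = 6*(111*(y + 1/y)) = 6*(111*y + 111/y) = 666*y + 666/y)
O = -684926046/313 (O = (666*(-313) + 666/(-313)) - 1*1979802 = (-208458 + 666*(-1/313)) - 1979802 = (-208458 - 666/313) - 1979802 = -65248020/313 - 1979802 = -684926046/313 ≈ -2.1883e+6)
F = -323282/3 (F = -5 + ((-1112814 + 1541048) - 751501)/3 = -5 + (428234 - 751501)/3 = -5 + (⅓)*(-323267) = -5 - 323267/3 = -323282/3 ≈ -1.0776e+5)
O + F = -684926046/313 - 323282/3 = -2155965404/939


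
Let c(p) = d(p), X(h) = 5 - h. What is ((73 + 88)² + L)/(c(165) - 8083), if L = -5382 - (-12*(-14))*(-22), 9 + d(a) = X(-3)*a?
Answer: -24235/6772 ≈ -3.5787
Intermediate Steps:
d(a) = -9 + 8*a (d(a) = -9 + (5 - 1*(-3))*a = -9 + (5 + 3)*a = -9 + 8*a)
c(p) = -9 + 8*p
L = -1686 (L = -5382 - 168*(-22) = -5382 - 1*(-3696) = -5382 + 3696 = -1686)
((73 + 88)² + L)/(c(165) - 8083) = ((73 + 88)² - 1686)/((-9 + 8*165) - 8083) = (161² - 1686)/((-9 + 1320) - 8083) = (25921 - 1686)/(1311 - 8083) = 24235/(-6772) = 24235*(-1/6772) = -24235/6772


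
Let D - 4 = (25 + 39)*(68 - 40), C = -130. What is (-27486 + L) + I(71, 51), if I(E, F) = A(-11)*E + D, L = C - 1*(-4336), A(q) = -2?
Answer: -21626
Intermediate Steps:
D = 1796 (D = 4 + (25 + 39)*(68 - 40) = 4 + 64*28 = 4 + 1792 = 1796)
L = 4206 (L = -130 - 1*(-4336) = -130 + 4336 = 4206)
I(E, F) = 1796 - 2*E (I(E, F) = -2*E + 1796 = 1796 - 2*E)
(-27486 + L) + I(71, 51) = (-27486 + 4206) + (1796 - 2*71) = -23280 + (1796 - 142) = -23280 + 1654 = -21626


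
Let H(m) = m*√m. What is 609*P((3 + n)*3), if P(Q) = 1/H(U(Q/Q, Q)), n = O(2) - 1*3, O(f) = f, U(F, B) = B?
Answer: 203*√6/12 ≈ 41.437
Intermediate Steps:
H(m) = m^(3/2)
n = -1 (n = 2 - 1*3 = 2 - 3 = -1)
P(Q) = Q^(-3/2) (P(Q) = 1/(Q^(3/2)) = Q^(-3/2))
609*P((3 + n)*3) = 609/((3 - 1)*3)^(3/2) = 609/(2*3)^(3/2) = 609/6^(3/2) = 609*(√6/36) = 203*√6/12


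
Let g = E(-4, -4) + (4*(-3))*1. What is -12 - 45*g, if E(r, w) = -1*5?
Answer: 753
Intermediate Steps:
E(r, w) = -5
g = -17 (g = -5 + (4*(-3))*1 = -5 - 12*1 = -5 - 12 = -17)
-12 - 45*g = -12 - 45*(-17) = -12 + 765 = 753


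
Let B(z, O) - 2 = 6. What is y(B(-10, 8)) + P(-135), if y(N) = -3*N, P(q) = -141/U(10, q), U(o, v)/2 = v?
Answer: -2113/90 ≈ -23.478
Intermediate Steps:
U(o, v) = 2*v
B(z, O) = 8 (B(z, O) = 2 + 6 = 8)
P(q) = -141/(2*q) (P(q) = -141*1/(2*q) = -141/(2*q))
y(B(-10, 8)) + P(-135) = -3*8 - 141/2/(-135) = -24 - 141/2*(-1/135) = -24 + 47/90 = -2113/90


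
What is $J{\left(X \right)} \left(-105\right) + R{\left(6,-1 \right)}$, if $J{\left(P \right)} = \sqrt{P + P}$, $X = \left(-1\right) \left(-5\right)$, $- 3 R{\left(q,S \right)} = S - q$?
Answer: $\frac{7}{3} - 105 \sqrt{10} \approx -329.71$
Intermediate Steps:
$R{\left(q,S \right)} = - \frac{S}{3} + \frac{q}{3}$ ($R{\left(q,S \right)} = - \frac{S - q}{3} = - \frac{S}{3} + \frac{q}{3}$)
$X = 5$
$J{\left(P \right)} = \sqrt{2} \sqrt{P}$ ($J{\left(P \right)} = \sqrt{2 P} = \sqrt{2} \sqrt{P}$)
$J{\left(X \right)} \left(-105\right) + R{\left(6,-1 \right)} = \sqrt{2} \sqrt{5} \left(-105\right) + \left(\left(- \frac{1}{3}\right) \left(-1\right) + \frac{1}{3} \cdot 6\right) = \sqrt{10} \left(-105\right) + \left(\frac{1}{3} + 2\right) = - 105 \sqrt{10} + \frac{7}{3} = \frac{7}{3} - 105 \sqrt{10}$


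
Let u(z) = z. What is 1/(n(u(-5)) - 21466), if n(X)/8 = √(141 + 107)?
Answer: -10733/230386642 - 4*√62/115193321 ≈ -4.6860e-5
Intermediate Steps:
n(X) = 16*√62 (n(X) = 8*√(141 + 107) = 8*√248 = 8*(2*√62) = 16*√62)
1/(n(u(-5)) - 21466) = 1/(16*√62 - 21466) = 1/(-21466 + 16*√62)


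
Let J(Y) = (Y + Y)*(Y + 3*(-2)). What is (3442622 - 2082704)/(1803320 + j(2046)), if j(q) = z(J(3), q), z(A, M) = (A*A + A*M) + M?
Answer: 679959/884431 ≈ 0.76881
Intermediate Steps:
J(Y) = 2*Y*(-6 + Y) (J(Y) = (2*Y)*(Y - 6) = (2*Y)*(-6 + Y) = 2*Y*(-6 + Y))
z(A, M) = M + A**2 + A*M (z(A, M) = (A**2 + A*M) + M = M + A**2 + A*M)
j(q) = 324 - 17*q (j(q) = q + (2*3*(-6 + 3))**2 + (2*3*(-6 + 3))*q = q + (2*3*(-3))**2 + (2*3*(-3))*q = q + (-18)**2 - 18*q = q + 324 - 18*q = 324 - 17*q)
(3442622 - 2082704)/(1803320 + j(2046)) = (3442622 - 2082704)/(1803320 + (324 - 17*2046)) = 1359918/(1803320 + (324 - 34782)) = 1359918/(1803320 - 34458) = 1359918/1768862 = 1359918*(1/1768862) = 679959/884431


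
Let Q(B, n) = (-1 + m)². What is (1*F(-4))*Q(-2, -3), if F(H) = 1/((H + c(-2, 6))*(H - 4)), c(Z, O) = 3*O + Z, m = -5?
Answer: -3/8 ≈ -0.37500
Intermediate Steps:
c(Z, O) = Z + 3*O
Q(B, n) = 36 (Q(B, n) = (-1 - 5)² = (-6)² = 36)
F(H) = 1/((-4 + H)*(16 + H)) (F(H) = 1/((H + (-2 + 3*6))*(H - 4)) = 1/((H + (-2 + 18))*(-4 + H)) = 1/((H + 16)*(-4 + H)) = 1/((16 + H)*(-4 + H)) = 1/((-4 + H)*(16 + H)))
(1*F(-4))*Q(-2, -3) = (1/(-64 + (-4)² + 12*(-4)))*36 = (1/(-64 + 16 - 48))*36 = (1/(-96))*36 = (1*(-1/96))*36 = -1/96*36 = -3/8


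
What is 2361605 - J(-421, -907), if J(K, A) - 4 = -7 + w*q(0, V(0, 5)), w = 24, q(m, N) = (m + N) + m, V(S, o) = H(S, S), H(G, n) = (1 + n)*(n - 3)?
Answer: 2361680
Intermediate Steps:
H(G, n) = (1 + n)*(-3 + n)
V(S, o) = -3 + S² - 2*S
q(m, N) = N + 2*m (q(m, N) = (N + m) + m = N + 2*m)
J(K, A) = -75 (J(K, A) = 4 + (-7 + 24*((-3 + 0² - 2*0) + 2*0)) = 4 + (-7 + 24*((-3 + 0 + 0) + 0)) = 4 + (-7 + 24*(-3 + 0)) = 4 + (-7 + 24*(-3)) = 4 + (-7 - 72) = 4 - 79 = -75)
2361605 - J(-421, -907) = 2361605 - 1*(-75) = 2361605 + 75 = 2361680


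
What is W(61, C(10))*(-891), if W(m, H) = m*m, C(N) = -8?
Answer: -3315411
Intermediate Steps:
W(m, H) = m²
W(61, C(10))*(-891) = 61²*(-891) = 3721*(-891) = -3315411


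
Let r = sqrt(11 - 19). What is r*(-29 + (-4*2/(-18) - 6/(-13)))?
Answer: -6574*I*sqrt(2)/117 ≈ -79.462*I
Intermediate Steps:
r = 2*I*sqrt(2) (r = sqrt(-8) = 2*I*sqrt(2) ≈ 2.8284*I)
r*(-29 + (-4*2/(-18) - 6/(-13))) = (2*I*sqrt(2))*(-29 + (-4*2/(-18) - 6/(-13))) = (2*I*sqrt(2))*(-29 + (-8*(-1/18) - 6*(-1/13))) = (2*I*sqrt(2))*(-29 + (4/9 + 6/13)) = (2*I*sqrt(2))*(-29 + 106/117) = (2*I*sqrt(2))*(-3287/117) = -6574*I*sqrt(2)/117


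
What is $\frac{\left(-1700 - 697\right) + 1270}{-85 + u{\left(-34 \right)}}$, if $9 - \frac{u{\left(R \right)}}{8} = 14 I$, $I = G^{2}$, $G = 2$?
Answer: $\frac{1127}{461} \approx 2.4447$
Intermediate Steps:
$I = 4$ ($I = 2^{2} = 4$)
$u{\left(R \right)} = -376$ ($u{\left(R \right)} = 72 - 8 \cdot 14 \cdot 4 = 72 - 448 = -376$)
$\frac{\left(-1700 - 697\right) + 1270}{-85 + u{\left(-34 \right)}} = \frac{\left(-1700 - 697\right) + 1270}{-85 - 376} = \frac{-2397 + 1270}{-461} = \left(-1127\right) \left(- \frac{1}{461}\right) = \frac{1127}{461}$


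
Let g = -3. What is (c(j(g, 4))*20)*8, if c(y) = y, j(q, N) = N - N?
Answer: 0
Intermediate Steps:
j(q, N) = 0
(c(j(g, 4))*20)*8 = (0*20)*8 = 0*8 = 0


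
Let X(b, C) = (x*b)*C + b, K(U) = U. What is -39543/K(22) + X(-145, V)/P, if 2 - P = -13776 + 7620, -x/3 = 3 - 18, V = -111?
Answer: -113787467/67738 ≈ -1679.8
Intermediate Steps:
x = 45 (x = -3*(3 - 18) = -3*(-15) = 45)
X(b, C) = b + 45*C*b (X(b, C) = (45*b)*C + b = 45*C*b + b = b + 45*C*b)
P = 6158 (P = 2 - (-13776 + 7620) = 2 - 1*(-6156) = 2 + 6156 = 6158)
-39543/K(22) + X(-145, V)/P = -39543/22 - 145*(1 + 45*(-111))/6158 = -39543*1/22 - 145*(1 - 4995)*(1/6158) = -39543/22 - 145*(-4994)*(1/6158) = -39543/22 + 724130*(1/6158) = -39543/22 + 362065/3079 = -113787467/67738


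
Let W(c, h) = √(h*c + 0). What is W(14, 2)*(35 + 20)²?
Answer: 6050*√7 ≈ 16007.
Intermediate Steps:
W(c, h) = √(c*h) (W(c, h) = √(c*h + 0) = √(c*h))
W(14, 2)*(35 + 20)² = √(14*2)*(35 + 20)² = √28*55² = (2*√7)*3025 = 6050*√7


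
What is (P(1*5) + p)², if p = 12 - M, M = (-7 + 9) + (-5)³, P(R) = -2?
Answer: 17689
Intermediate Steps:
M = -123 (M = 2 - 125 = -123)
p = 135 (p = 12 - 1*(-123) = 12 + 123 = 135)
(P(1*5) + p)² = (-2 + 135)² = 133² = 17689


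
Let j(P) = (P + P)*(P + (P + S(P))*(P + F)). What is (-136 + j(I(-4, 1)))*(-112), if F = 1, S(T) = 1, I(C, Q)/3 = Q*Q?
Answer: 2464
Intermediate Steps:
I(C, Q) = 3*Q**2 (I(C, Q) = 3*(Q*Q) = 3*Q**2)
j(P) = 2*P*(P + (1 + P)**2) (j(P) = (P + P)*(P + (P + 1)*(P + 1)) = (2*P)*(P + (1 + P)*(1 + P)) = (2*P)*(P + (1 + P)**2) = 2*P*(P + (1 + P)**2))
(-136 + j(I(-4, 1)))*(-112) = (-136 + 2*(3*1**2)*(1 + (3*1**2)**2 + 3*(3*1**2)))*(-112) = (-136 + 2*(3*1)*(1 + (3*1)**2 + 3*(3*1)))*(-112) = (-136 + 2*3*(1 + 3**2 + 3*3))*(-112) = (-136 + 2*3*(1 + 9 + 9))*(-112) = (-136 + 2*3*19)*(-112) = (-136 + 114)*(-112) = -22*(-112) = 2464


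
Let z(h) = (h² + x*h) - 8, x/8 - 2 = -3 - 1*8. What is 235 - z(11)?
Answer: 914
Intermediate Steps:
x = -72 (x = 16 + 8*(-3 - 1*8) = 16 + 8*(-3 - 8) = 16 + 8*(-11) = 16 - 88 = -72)
z(h) = -8 + h² - 72*h (z(h) = (h² - 72*h) - 8 = -8 + h² - 72*h)
235 - z(11) = 235 - (-8 + 11² - 72*11) = 235 - (-8 + 121 - 792) = 235 - 1*(-679) = 235 + 679 = 914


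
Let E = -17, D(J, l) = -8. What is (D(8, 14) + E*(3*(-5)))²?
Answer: 61009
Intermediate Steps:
(D(8, 14) + E*(3*(-5)))² = (-8 - 51*(-5))² = (-8 - 17*(-15))² = (-8 + 255)² = 247² = 61009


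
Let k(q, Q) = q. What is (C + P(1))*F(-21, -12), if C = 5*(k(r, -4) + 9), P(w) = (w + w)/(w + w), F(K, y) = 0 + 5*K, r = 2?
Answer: -5880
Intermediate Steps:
F(K, y) = 5*K
P(w) = 1 (P(w) = (2*w)/((2*w)) = (2*w)*(1/(2*w)) = 1)
C = 55 (C = 5*(2 + 9) = 5*11 = 55)
(C + P(1))*F(-21, -12) = (55 + 1)*(5*(-21)) = 56*(-105) = -5880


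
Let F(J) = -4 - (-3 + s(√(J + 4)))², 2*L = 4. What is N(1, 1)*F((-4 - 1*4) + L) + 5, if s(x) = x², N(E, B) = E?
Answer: -24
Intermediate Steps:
L = 2 (L = (½)*4 = 2)
F(J) = -4 - (1 + J)² (F(J) = -4 - (-3 + (√(J + 4))²)² = -4 - (-3 + (√(4 + J))²)² = -4 - (-3 + (4 + J))² = -4 - (1 + J)²)
N(1, 1)*F((-4 - 1*4) + L) + 5 = 1*(-4 - (1 + ((-4 - 1*4) + 2))²) + 5 = 1*(-4 - (1 + ((-4 - 4) + 2))²) + 5 = 1*(-4 - (1 + (-8 + 2))²) + 5 = 1*(-4 - (1 - 6)²) + 5 = 1*(-4 - 1*(-5)²) + 5 = 1*(-4 - 1*25) + 5 = 1*(-4 - 25) + 5 = 1*(-29) + 5 = -29 + 5 = -24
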